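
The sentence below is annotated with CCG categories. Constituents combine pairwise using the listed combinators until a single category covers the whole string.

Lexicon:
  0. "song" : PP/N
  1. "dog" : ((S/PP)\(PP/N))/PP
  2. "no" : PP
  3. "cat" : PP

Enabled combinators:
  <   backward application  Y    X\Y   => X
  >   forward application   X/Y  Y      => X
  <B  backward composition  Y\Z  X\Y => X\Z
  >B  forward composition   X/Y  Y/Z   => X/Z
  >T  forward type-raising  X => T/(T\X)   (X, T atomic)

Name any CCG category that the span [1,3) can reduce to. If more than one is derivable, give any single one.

[0,4] S   >
  [0,3] S/PP   <
    [0,1] "song" : PP/N
    [1,3] (S/PP)\(PP/N)   >
      [1,2] "dog" : ((S/PP)\(PP/N))/PP
      [2,3] "no" : PP
  [3,4] "cat" : PP

(S/PP)\(PP/N)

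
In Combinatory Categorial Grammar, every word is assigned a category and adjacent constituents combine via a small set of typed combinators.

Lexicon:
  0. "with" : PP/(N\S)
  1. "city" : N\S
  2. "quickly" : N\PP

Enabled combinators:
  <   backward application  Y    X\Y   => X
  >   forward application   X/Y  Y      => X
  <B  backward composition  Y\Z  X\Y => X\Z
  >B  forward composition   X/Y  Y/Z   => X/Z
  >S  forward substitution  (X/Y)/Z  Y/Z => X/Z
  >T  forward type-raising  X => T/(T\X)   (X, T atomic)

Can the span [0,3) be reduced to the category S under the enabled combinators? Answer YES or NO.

NO

PP/(N\S) N\S N\PP
CKY chart[0,3] = {N, N/(N\N), NP/(NP\N), PP/(PP\N), S/(S\N)}; S ∉ chart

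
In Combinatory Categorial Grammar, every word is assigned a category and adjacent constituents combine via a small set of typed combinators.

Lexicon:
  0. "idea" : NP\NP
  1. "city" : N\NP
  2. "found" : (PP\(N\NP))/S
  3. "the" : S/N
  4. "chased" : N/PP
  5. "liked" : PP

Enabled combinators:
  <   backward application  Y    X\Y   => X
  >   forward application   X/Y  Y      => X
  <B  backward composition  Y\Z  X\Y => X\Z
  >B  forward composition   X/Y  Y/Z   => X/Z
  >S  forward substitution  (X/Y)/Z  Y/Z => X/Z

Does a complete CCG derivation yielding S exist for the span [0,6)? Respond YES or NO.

NP\NP N\NP (PP\(N\NP))/S S/N N/PP PP
CKY chart[0,6] = {PP}; S ∉ chart

NO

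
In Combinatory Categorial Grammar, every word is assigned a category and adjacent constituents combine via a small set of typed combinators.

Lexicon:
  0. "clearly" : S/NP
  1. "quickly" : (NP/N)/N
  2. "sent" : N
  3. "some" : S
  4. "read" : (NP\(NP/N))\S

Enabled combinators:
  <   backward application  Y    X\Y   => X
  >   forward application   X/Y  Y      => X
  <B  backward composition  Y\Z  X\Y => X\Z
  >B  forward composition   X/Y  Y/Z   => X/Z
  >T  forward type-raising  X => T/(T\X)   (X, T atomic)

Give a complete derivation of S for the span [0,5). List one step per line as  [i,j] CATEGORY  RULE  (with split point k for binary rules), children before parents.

[0,1] S/NP  lex  "clearly"
[1,2] (NP/N)/N  lex  "quickly"
[2,3] N  lex  "sent"
[1,3] NP/N  >  k=2
[3,4] S  lex  "some"
[4,5] (NP\(NP/N))\S  lex  "read"
[3,5] NP\(NP/N)  <  k=4
[1,5] NP  <  k=3
[0,5] S  >  k=1

[0,5] S   >
  [0,1] "clearly" : S/NP
  [1,5] NP   <
    [1,3] NP/N   >
      [1,2] "quickly" : (NP/N)/N
      [2,3] "sent" : N
    [3,5] NP\(NP/N)   <
      [3,4] "some" : S
      [4,5] "read" : (NP\(NP/N))\S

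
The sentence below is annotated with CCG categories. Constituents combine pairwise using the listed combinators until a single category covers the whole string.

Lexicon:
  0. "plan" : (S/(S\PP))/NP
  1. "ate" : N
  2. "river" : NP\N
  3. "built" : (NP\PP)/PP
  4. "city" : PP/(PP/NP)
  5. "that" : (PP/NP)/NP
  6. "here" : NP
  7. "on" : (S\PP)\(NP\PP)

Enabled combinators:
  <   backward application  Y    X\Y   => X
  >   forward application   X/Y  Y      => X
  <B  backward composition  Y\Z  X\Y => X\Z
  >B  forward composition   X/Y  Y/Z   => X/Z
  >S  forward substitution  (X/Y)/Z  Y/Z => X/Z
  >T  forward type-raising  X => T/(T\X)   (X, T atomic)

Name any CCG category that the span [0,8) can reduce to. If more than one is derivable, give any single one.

S

[0,8] S   >
  [0,3] S/(S\PP)   >
    [0,1] "plan" : (S/(S\PP))/NP
    [1,3] NP   >
      [1,2] NP/(NP\N)   >T
        [1,2] "ate" : N
      [2,3] "river" : NP\N
  [3,8] S\PP   <
    [3,7] NP\PP   >
      [3,4] "built" : (NP\PP)/PP
      [4,7] PP   >
        [4,5] "city" : PP/(PP/NP)
        [5,7] PP/NP   >
          [5,6] "that" : (PP/NP)/NP
          [6,7] "here" : NP
    [7,8] "on" : (S\PP)\(NP\PP)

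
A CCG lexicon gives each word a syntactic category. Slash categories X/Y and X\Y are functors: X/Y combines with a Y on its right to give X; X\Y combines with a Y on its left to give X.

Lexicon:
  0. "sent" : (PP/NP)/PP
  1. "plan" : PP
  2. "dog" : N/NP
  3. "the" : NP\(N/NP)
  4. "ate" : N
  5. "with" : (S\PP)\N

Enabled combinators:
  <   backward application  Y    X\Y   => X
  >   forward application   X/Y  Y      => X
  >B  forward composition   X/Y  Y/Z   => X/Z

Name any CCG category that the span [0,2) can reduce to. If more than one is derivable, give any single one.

PP/NP

[0,6] S   <
  [0,4] PP   >
    [0,2] PP/NP   >
      [0,1] "sent" : (PP/NP)/PP
      [1,2] "plan" : PP
    [2,4] NP   <
      [2,3] "dog" : N/NP
      [3,4] "the" : NP\(N/NP)
  [4,6] S\PP   <
    [4,5] "ate" : N
    [5,6] "with" : (S\PP)\N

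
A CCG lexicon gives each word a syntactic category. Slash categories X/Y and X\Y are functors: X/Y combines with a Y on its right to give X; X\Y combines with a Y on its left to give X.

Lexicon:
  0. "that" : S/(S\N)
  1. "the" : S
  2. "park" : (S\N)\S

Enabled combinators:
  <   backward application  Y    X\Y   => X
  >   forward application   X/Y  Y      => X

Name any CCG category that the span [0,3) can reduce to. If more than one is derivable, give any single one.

[0,3] S   >
  [0,1] "that" : S/(S\N)
  [1,3] S\N   <
    [1,2] "the" : S
    [2,3] "park" : (S\N)\S

S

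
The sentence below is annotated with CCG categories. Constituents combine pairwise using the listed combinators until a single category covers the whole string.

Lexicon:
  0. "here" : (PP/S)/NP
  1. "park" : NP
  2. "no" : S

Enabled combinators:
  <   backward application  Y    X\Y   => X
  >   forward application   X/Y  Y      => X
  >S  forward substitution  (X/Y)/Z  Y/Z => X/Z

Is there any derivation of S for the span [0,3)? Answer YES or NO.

NO

(PP/S)/NP NP S
CKY chart[0,3] = {PP}; S ∉ chart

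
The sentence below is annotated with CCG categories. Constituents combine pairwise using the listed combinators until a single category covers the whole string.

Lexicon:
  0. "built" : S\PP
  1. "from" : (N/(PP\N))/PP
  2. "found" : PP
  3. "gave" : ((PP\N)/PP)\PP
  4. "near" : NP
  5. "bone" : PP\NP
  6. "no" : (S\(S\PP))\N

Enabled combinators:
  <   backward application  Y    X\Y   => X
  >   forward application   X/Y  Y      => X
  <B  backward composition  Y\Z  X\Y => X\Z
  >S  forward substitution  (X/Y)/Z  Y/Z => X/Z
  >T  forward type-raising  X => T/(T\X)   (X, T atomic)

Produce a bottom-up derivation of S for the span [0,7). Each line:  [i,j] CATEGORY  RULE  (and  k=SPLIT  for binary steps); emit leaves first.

[0,7] S   <
  [0,1] "built" : S\PP
  [1,7] S\(S\PP)   <
    [1,6] N   >
      [1,4] N/PP   >S
        [1,2] "from" : (N/(PP\N))/PP
        [2,4] (PP\N)/PP   <
          [2,3] "found" : PP
          [3,4] "gave" : ((PP\N)/PP)\PP
      [4,6] PP   <
        [4,5] "near" : NP
        [5,6] "bone" : PP\NP
    [6,7] "no" : (S\(S\PP))\N

[0,1] S\PP  lex  "built"
[1,2] (N/(PP\N))/PP  lex  "from"
[2,3] PP  lex  "found"
[3,4] ((PP\N)/PP)\PP  lex  "gave"
[2,4] (PP\N)/PP  <  k=3
[1,4] N/PP  >S  k=2
[4,5] NP  lex  "near"
[5,6] PP\NP  lex  "bone"
[4,6] PP  <  k=5
[1,6] N  >  k=4
[6,7] (S\(S\PP))\N  lex  "no"
[1,7] S\(S\PP)  <  k=6
[0,7] S  <  k=1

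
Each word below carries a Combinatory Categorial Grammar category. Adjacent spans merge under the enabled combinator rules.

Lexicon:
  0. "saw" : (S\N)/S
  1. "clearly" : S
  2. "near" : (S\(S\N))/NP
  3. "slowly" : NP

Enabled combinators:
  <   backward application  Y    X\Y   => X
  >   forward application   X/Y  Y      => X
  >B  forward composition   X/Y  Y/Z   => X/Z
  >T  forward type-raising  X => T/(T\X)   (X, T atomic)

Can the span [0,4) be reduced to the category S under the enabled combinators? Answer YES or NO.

[0,4] S   <
  [0,2] S\N   >
    [0,1] "saw" : (S\N)/S
    [1,2] "clearly" : S
  [2,4] S\(S\N)   >
    [2,3] "near" : (S\(S\N))/NP
    [3,4] "slowly" : NP

YES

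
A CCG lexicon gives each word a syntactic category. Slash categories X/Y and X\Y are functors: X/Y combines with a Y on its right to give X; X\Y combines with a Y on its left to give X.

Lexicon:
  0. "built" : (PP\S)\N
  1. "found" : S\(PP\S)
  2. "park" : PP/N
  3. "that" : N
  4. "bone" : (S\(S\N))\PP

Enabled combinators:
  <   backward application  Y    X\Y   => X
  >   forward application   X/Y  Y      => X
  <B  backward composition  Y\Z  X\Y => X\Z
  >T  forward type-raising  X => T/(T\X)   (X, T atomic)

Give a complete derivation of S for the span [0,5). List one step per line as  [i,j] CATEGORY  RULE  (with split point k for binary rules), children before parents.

[0,5] S   <
  [0,2] S\N   <B
    [0,1] "built" : (PP\S)\N
    [1,2] "found" : S\(PP\S)
  [2,5] S\(S\N)   <
    [2,4] PP   >
      [2,3] "park" : PP/N
      [3,4] "that" : N
    [4,5] "bone" : (S\(S\N))\PP

[0,1] (PP\S)\N  lex  "built"
[1,2] S\(PP\S)  lex  "found"
[0,2] S\N  <B  k=1
[2,3] PP/N  lex  "park"
[3,4] N  lex  "that"
[2,4] PP  >  k=3
[4,5] (S\(S\N))\PP  lex  "bone"
[2,5] S\(S\N)  <  k=4
[0,5] S  <  k=2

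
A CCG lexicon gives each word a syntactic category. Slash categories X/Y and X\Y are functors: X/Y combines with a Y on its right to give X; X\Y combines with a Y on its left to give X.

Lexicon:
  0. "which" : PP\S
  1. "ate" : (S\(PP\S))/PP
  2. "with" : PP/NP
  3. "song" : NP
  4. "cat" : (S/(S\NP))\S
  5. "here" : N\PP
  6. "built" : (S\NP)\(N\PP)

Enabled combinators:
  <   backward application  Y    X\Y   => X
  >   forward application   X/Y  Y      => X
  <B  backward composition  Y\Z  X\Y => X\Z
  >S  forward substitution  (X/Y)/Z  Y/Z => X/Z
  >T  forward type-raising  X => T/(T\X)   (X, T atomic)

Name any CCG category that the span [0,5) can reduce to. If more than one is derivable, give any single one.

[0,7] S   >
  [0,5] S/(S\NP)   <
    [0,4] S   <
      [0,1] "which" : PP\S
      [1,4] S\(PP\S)   >
        [1,2] "ate" : (S\(PP\S))/PP
        [2,4] PP   >
          [2,3] "with" : PP/NP
          [3,4] "song" : NP
    [4,5] "cat" : (S/(S\NP))\S
  [5,7] S\NP   <
    [5,6] "here" : N\PP
    [6,7] "built" : (S\NP)\(N\PP)

S/(S\NP)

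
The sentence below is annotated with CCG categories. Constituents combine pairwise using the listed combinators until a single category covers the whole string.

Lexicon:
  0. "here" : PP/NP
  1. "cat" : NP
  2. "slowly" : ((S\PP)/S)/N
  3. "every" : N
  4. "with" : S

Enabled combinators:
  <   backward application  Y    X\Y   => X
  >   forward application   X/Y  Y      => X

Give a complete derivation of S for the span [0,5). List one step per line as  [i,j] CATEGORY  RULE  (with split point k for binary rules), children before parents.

[0,5] S   <
  [0,2] PP   >
    [0,1] "here" : PP/NP
    [1,2] "cat" : NP
  [2,5] S\PP   >
    [2,4] (S\PP)/S   >
      [2,3] "slowly" : ((S\PP)/S)/N
      [3,4] "every" : N
    [4,5] "with" : S

[0,1] PP/NP  lex  "here"
[1,2] NP  lex  "cat"
[0,2] PP  >  k=1
[2,3] ((S\PP)/S)/N  lex  "slowly"
[3,4] N  lex  "every"
[2,4] (S\PP)/S  >  k=3
[4,5] S  lex  "with"
[2,5] S\PP  >  k=4
[0,5] S  <  k=2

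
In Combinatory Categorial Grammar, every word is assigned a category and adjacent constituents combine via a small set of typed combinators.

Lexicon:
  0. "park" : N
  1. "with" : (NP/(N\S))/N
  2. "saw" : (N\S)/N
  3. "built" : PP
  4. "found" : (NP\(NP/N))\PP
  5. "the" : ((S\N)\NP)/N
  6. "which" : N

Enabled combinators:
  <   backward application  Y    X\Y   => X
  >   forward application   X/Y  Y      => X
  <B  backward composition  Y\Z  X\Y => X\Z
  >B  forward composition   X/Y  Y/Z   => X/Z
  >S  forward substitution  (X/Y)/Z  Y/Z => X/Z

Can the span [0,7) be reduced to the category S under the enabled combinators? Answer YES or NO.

YES

[0,7] S   <
  [0,1] "park" : N
  [1,7] S\N   <
    [1,5] NP   <
      [1,3] NP/N   >S
        [1,2] "with" : (NP/(N\S))/N
        [2,3] "saw" : (N\S)/N
      [3,5] NP\(NP/N)   <
        [3,4] "built" : PP
        [4,5] "found" : (NP\(NP/N))\PP
    [5,7] (S\N)\NP   >
      [5,6] "the" : ((S\N)\NP)/N
      [6,7] "which" : N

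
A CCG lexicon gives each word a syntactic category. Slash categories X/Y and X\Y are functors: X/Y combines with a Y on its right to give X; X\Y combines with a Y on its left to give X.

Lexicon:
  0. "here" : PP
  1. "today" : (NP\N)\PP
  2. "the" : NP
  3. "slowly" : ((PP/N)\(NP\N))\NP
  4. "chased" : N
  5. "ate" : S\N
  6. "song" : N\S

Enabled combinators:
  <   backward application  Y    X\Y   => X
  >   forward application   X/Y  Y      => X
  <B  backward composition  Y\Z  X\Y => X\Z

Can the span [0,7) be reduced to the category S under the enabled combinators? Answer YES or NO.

PP (NP\N)\PP NP ((PP/N)\(NP\N))\NP N S\N N\S
CKY chart[0,7] = {PP}; S ∉ chart

NO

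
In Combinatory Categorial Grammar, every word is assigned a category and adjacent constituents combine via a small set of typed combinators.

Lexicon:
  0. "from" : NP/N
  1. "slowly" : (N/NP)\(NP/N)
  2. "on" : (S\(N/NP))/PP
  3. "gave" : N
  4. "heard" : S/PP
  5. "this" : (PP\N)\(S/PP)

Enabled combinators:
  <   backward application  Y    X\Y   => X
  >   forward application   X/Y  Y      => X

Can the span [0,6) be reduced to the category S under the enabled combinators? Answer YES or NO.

[0,6] S   <
  [0,2] N/NP   <
    [0,1] "from" : NP/N
    [1,2] "slowly" : (N/NP)\(NP/N)
  [2,6] S\(N/NP)   >
    [2,3] "on" : (S\(N/NP))/PP
    [3,6] PP   <
      [3,4] "gave" : N
      [4,6] PP\N   <
        [4,5] "heard" : S/PP
        [5,6] "this" : (PP\N)\(S/PP)

YES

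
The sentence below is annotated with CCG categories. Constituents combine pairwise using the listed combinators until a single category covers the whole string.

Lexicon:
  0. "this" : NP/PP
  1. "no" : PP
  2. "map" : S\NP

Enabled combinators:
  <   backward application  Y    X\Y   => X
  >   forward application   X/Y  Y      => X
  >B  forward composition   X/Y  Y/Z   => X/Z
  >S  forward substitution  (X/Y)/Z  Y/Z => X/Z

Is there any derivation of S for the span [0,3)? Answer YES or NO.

YES

[0,3] S   <
  [0,2] NP   >
    [0,1] "this" : NP/PP
    [1,2] "no" : PP
  [2,3] "map" : S\NP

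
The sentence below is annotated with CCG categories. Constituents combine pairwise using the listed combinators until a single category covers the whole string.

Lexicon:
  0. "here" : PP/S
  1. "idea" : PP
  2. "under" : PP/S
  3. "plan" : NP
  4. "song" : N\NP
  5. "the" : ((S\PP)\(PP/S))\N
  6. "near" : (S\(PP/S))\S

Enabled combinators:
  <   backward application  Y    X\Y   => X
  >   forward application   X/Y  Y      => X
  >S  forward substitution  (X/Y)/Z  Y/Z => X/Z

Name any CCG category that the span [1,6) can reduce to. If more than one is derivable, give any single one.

S

[0,7] S   <
  [0,1] "here" : PP/S
  [1,7] S\(PP/S)   <
    [1,6] S   <
      [1,2] "idea" : PP
      [2,6] S\PP   <
        [2,3] "under" : PP/S
        [3,6] (S\PP)\(PP/S)   <
          [3,5] N   <
            [3,4] "plan" : NP
            [4,5] "song" : N\NP
          [5,6] "the" : ((S\PP)\(PP/S))\N
    [6,7] "near" : (S\(PP/S))\S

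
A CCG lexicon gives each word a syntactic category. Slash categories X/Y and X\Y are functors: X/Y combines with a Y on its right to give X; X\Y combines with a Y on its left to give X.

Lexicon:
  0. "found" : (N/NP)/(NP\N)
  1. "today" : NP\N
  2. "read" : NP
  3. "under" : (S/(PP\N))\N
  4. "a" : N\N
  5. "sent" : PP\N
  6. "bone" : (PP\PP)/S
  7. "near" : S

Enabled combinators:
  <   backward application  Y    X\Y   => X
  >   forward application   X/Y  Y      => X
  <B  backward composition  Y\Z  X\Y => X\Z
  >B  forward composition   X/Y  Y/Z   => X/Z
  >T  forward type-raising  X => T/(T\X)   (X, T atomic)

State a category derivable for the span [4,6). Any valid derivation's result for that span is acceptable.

[0,8] S   >
  [0,4] S/(PP\N)   <
    [0,3] N   >
      [0,2] N/NP   >
        [0,1] "found" : (N/NP)/(NP\N)
        [1,2] "today" : NP\N
      [2,3] "read" : NP
    [3,4] "under" : (S/(PP\N))\N
  [4,8] PP\N   <B
    [4,6] PP\N   <B
      [4,5] "a" : N\N
      [5,6] "sent" : PP\N
    [6,8] PP\PP   >
      [6,7] "bone" : (PP\PP)/S
      [7,8] "near" : S

PP\N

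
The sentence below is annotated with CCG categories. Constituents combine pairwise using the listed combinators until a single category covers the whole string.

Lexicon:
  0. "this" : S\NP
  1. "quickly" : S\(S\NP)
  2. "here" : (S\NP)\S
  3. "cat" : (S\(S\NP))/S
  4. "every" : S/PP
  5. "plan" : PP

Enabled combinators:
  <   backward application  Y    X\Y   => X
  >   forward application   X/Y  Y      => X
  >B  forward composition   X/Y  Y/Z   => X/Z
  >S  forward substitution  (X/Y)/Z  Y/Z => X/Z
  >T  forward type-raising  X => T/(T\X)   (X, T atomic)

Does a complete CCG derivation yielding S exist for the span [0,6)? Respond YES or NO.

YES

[0,6] S   <
  [0,3] S\NP   <
    [0,2] S   <
      [0,1] "this" : S\NP
      [1,2] "quickly" : S\(S\NP)
    [2,3] "here" : (S\NP)\S
  [3,6] S\(S\NP)   >
    [3,4] "cat" : (S\(S\NP))/S
    [4,6] S   >
      [4,5] "every" : S/PP
      [5,6] "plan" : PP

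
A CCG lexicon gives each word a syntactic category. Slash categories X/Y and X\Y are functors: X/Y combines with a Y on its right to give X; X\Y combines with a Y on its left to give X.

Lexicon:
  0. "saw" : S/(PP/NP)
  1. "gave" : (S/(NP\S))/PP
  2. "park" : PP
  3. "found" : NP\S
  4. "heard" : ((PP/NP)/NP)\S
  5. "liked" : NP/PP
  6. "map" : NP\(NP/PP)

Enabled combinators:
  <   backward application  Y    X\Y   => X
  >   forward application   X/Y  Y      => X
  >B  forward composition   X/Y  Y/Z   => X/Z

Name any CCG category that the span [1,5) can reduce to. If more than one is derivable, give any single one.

[0,7] S   >
  [0,5] S/NP   >B
    [0,1] "saw" : S/(PP/NP)
    [1,5] (PP/NP)/NP   <
      [1,4] S   >
        [1,3] S/(NP\S)   >
          [1,2] "gave" : (S/(NP\S))/PP
          [2,3] "park" : PP
        [3,4] "found" : NP\S
      [4,5] "heard" : ((PP/NP)/NP)\S
  [5,7] NP   <
    [5,6] "liked" : NP/PP
    [6,7] "map" : NP\(NP/PP)

(PP/NP)/NP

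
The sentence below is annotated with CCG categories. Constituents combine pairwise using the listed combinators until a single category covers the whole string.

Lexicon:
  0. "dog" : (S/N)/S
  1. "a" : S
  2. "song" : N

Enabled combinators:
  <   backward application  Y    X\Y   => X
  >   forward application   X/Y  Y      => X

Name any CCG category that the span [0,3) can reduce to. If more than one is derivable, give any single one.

S

[0,3] S   >
  [0,2] S/N   >
    [0,1] "dog" : (S/N)/S
    [1,2] "a" : S
  [2,3] "song" : N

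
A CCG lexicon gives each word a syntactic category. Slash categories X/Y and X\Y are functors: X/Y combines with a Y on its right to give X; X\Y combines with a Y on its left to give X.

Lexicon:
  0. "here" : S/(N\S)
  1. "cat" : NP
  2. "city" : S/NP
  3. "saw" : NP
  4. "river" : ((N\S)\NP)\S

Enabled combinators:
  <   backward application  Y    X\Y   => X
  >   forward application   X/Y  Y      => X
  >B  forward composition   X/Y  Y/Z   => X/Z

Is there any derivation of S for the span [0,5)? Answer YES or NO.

YES

[0,5] S   >
  [0,1] "here" : S/(N\S)
  [1,5] N\S   <
    [1,2] "cat" : NP
    [2,5] (N\S)\NP   <
      [2,4] S   >
        [2,3] "city" : S/NP
        [3,4] "saw" : NP
      [4,5] "river" : ((N\S)\NP)\S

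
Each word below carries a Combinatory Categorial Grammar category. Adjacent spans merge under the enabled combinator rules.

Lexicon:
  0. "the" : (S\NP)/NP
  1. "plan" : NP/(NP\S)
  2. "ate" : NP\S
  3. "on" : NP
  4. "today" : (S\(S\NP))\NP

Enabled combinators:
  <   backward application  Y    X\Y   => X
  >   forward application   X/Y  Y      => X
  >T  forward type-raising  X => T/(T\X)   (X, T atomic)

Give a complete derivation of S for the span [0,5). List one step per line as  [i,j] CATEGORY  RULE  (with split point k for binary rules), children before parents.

[0,1] (S\NP)/NP  lex  "the"
[1,2] NP/(NP\S)  lex  "plan"
[2,3] NP\S  lex  "ate"
[1,3] NP  >  k=2
[0,3] S\NP  >  k=1
[3,4] NP  lex  "on"
[4,5] (S\(S\NP))\NP  lex  "today"
[3,5] S\(S\NP)  <  k=4
[0,5] S  <  k=3

[0,5] S   <
  [0,3] S\NP   >
    [0,1] "the" : (S\NP)/NP
    [1,3] NP   >
      [1,2] "plan" : NP/(NP\S)
      [2,3] "ate" : NP\S
  [3,5] S\(S\NP)   <
    [3,4] "on" : NP
    [4,5] "today" : (S\(S\NP))\NP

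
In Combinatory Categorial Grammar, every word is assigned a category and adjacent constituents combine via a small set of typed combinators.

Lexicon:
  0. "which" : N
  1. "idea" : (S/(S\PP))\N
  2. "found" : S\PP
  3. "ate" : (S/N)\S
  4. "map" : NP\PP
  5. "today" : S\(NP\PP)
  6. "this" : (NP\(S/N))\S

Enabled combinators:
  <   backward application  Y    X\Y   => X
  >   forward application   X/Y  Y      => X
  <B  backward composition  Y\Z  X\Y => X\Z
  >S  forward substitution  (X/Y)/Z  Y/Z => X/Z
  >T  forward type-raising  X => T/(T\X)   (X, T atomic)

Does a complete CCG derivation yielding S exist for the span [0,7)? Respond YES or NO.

N (S/(S\PP))\N S\PP (S/N)\S NP\PP S\(NP\PP) (NP\(S/N))\S
CKY chart[0,7] = {N/(N\NP), NP, NP/(NP\NP), PP/(PP\NP), S/(S\NP)}; S ∉ chart

NO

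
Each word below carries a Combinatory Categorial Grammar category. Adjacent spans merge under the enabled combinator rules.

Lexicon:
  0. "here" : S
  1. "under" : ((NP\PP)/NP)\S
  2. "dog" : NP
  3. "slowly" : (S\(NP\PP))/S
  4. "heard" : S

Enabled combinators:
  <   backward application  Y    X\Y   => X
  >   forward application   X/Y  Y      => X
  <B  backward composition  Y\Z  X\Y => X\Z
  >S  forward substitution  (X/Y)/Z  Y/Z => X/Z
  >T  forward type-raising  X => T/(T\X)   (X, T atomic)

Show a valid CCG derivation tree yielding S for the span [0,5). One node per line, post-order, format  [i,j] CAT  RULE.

[0,1] S  lex  "here"
[1,2] ((NP\PP)/NP)\S  lex  "under"
[0,2] (NP\PP)/NP  <  k=1
[2,3] NP  lex  "dog"
[0,3] NP\PP  >  k=2
[3,4] (S\(NP\PP))/S  lex  "slowly"
[4,5] S  lex  "heard"
[3,5] S\(NP\PP)  >  k=4
[0,5] S  <  k=3

[0,5] S   <
  [0,3] NP\PP   >
    [0,2] (NP\PP)/NP   <
      [0,1] "here" : S
      [1,2] "under" : ((NP\PP)/NP)\S
    [2,3] "dog" : NP
  [3,5] S\(NP\PP)   >
    [3,4] "slowly" : (S\(NP\PP))/S
    [4,5] "heard" : S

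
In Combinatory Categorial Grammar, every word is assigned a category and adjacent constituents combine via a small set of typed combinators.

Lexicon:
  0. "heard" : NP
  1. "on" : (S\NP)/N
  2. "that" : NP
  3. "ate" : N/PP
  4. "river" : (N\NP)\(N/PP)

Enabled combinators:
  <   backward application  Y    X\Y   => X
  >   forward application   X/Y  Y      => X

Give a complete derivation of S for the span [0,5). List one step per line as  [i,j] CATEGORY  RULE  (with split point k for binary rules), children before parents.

[0,5] S   <
  [0,1] "heard" : NP
  [1,5] S\NP   >
    [1,2] "on" : (S\NP)/N
    [2,5] N   <
      [2,3] "that" : NP
      [3,5] N\NP   <
        [3,4] "ate" : N/PP
        [4,5] "river" : (N\NP)\(N/PP)

[0,1] NP  lex  "heard"
[1,2] (S\NP)/N  lex  "on"
[2,3] NP  lex  "that"
[3,4] N/PP  lex  "ate"
[4,5] (N\NP)\(N/PP)  lex  "river"
[3,5] N\NP  <  k=4
[2,5] N  <  k=3
[1,5] S\NP  >  k=2
[0,5] S  <  k=1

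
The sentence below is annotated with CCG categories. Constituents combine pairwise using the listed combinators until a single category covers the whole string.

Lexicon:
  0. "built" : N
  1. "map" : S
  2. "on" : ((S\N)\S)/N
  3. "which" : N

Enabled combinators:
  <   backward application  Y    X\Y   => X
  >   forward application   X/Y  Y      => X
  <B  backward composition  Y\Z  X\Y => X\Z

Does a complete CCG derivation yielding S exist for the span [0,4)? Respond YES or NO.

YES

[0,4] S   <
  [0,1] "built" : N
  [1,4] S\N   <
    [1,2] "map" : S
    [2,4] (S\N)\S   >
      [2,3] "on" : ((S\N)\S)/N
      [3,4] "which" : N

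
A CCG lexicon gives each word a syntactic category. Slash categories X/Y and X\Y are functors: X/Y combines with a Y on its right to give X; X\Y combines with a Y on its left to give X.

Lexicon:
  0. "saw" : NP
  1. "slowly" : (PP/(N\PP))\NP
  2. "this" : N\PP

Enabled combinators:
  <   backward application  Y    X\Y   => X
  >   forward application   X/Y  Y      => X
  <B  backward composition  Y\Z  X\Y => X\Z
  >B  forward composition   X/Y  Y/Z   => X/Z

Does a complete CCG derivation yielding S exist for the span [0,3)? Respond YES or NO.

NP (PP/(N\PP))\NP N\PP
CKY chart[0,3] = {PP}; S ∉ chart

NO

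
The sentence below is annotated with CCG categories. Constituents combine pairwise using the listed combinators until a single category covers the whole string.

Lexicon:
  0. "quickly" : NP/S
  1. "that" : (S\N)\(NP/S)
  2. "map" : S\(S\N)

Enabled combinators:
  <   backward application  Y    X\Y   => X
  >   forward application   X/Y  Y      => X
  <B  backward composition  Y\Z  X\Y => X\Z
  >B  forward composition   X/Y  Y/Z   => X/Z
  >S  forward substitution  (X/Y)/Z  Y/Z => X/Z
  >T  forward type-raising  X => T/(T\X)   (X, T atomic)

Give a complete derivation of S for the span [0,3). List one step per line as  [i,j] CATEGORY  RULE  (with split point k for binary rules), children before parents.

[0,3] S   <
  [0,2] S\N   <
    [0,1] "quickly" : NP/S
    [1,2] "that" : (S\N)\(NP/S)
  [2,3] "map" : S\(S\N)

[0,1] NP/S  lex  "quickly"
[1,2] (S\N)\(NP/S)  lex  "that"
[0,2] S\N  <  k=1
[2,3] S\(S\N)  lex  "map"
[0,3] S  <  k=2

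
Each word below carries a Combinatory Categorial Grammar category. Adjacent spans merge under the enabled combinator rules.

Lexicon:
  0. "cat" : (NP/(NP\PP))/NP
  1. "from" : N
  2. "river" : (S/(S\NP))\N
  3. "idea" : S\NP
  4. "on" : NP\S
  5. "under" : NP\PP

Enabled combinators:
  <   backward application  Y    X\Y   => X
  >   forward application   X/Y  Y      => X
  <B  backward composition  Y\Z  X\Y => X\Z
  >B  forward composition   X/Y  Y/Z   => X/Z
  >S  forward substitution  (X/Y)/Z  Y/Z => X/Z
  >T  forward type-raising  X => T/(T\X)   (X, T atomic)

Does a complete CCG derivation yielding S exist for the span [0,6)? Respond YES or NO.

(NP/(NP\PP))/NP N (S/(S\NP))\N S\NP NP\S NP\PP
CKY chart[0,6] = {N/(N\NP), NP, NP/(NP\NP), PP/(PP\NP), S/(S\NP)}; S ∉ chart

NO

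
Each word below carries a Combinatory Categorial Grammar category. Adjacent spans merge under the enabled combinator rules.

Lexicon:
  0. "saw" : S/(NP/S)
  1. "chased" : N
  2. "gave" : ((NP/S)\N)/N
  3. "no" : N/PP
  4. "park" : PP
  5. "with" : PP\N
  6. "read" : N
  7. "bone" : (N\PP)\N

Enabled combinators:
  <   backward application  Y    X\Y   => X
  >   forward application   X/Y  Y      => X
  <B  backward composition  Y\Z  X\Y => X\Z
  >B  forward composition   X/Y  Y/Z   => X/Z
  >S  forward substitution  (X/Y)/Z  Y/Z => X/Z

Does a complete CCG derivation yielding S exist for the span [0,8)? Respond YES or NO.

[0,8] S   >
  [0,1] "saw" : S/(NP/S)
  [1,8] NP/S   <
    [1,2] "chased" : N
    [2,8] (NP/S)\N   >
      [2,3] "gave" : ((NP/S)\N)/N
      [3,8] N   <
        [3,6] PP   <
          [3,5] N   >
            [3,4] "no" : N/PP
            [4,5] "park" : PP
          [5,6] "with" : PP\N
        [6,8] N\PP   <
          [6,7] "read" : N
          [7,8] "bone" : (N\PP)\N

YES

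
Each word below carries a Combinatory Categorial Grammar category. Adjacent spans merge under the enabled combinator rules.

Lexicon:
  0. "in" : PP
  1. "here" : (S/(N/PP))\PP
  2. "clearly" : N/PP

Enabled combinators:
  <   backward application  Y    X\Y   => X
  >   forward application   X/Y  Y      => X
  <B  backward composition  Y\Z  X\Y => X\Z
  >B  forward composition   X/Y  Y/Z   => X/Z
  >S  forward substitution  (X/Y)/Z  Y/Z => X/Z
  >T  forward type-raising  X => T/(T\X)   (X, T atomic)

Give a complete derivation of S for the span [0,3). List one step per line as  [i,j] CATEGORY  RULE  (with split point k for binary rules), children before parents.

[0,3] S   >
  [0,2] S/(N/PP)   <
    [0,1] "in" : PP
    [1,2] "here" : (S/(N/PP))\PP
  [2,3] "clearly" : N/PP

[0,1] PP  lex  "in"
[1,2] (S/(N/PP))\PP  lex  "here"
[0,2] S/(N/PP)  <  k=1
[2,3] N/PP  lex  "clearly"
[0,3] S  >  k=2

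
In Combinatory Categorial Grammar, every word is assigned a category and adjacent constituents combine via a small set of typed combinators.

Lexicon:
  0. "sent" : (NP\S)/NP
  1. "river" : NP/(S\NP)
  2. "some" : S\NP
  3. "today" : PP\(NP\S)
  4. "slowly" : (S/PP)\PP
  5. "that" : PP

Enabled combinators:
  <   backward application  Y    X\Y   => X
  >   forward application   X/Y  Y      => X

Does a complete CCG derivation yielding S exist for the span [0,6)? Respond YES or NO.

YES

[0,6] S   >
  [0,5] S/PP   <
    [0,4] PP   <
      [0,3] NP\S   >
        [0,1] "sent" : (NP\S)/NP
        [1,3] NP   >
          [1,2] "river" : NP/(S\NP)
          [2,3] "some" : S\NP
      [3,4] "today" : PP\(NP\S)
    [4,5] "slowly" : (S/PP)\PP
  [5,6] "that" : PP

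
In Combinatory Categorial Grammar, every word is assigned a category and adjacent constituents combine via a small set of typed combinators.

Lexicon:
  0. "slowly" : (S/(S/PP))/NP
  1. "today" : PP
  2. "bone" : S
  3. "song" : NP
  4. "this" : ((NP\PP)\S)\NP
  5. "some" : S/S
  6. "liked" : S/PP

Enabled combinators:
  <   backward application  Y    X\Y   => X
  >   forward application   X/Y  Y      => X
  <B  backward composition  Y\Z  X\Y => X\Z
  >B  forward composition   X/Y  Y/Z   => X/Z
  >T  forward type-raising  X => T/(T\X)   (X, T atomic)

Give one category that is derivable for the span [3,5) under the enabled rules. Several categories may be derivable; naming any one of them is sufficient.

(NP\PP)\S

[0,7] S   >
  [0,5] S/(S/PP)   >
    [0,1] "slowly" : (S/(S/PP))/NP
    [1,5] NP   >
      [1,2] NP/(NP\PP)   >T
        [1,2] "today" : PP
      [2,5] NP\PP   <
        [2,3] "bone" : S
        [3,5] (NP\PP)\S   <
          [3,4] "song" : NP
          [4,5] "this" : ((NP\PP)\S)\NP
  [5,7] S/PP   >B
    [5,6] "some" : S/S
    [6,7] "liked" : S/PP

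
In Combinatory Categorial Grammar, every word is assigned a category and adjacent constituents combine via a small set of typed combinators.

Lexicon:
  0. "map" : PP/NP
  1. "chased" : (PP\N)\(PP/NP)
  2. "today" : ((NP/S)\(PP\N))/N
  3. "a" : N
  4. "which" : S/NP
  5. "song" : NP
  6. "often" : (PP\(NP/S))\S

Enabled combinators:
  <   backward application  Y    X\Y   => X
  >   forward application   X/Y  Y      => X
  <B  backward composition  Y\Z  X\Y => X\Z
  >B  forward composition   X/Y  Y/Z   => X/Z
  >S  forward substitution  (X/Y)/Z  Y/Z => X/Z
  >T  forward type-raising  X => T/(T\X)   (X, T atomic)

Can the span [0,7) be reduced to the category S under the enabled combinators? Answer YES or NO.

NO

PP/NP (PP\N)\(PP/NP) ((NP/S)\(PP\N))/N N S/NP NP (PP\(NP/S))\S
CKY chart[0,7] = {N/(N\PP), NP/(NP\PP), PP, PP/(PP\PP), S/(S\PP)}; S ∉ chart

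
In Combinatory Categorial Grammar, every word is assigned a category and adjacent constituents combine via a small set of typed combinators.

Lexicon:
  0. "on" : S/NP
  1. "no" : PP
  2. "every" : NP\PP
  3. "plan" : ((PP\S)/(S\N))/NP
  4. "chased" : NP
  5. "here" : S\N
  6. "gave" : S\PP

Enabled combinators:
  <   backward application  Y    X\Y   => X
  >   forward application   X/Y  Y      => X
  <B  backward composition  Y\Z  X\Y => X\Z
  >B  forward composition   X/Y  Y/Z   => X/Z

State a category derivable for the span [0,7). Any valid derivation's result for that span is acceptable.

[0,7] S   <
  [0,6] PP   <
    [0,3] S   >
      [0,1] "on" : S/NP
      [1,3] NP   <
        [1,2] "no" : PP
        [2,3] "every" : NP\PP
    [3,6] PP\S   >
      [3,5] (PP\S)/(S\N)   >
        [3,4] "plan" : ((PP\S)/(S\N))/NP
        [4,5] "chased" : NP
      [5,6] "here" : S\N
  [6,7] "gave" : S\PP

S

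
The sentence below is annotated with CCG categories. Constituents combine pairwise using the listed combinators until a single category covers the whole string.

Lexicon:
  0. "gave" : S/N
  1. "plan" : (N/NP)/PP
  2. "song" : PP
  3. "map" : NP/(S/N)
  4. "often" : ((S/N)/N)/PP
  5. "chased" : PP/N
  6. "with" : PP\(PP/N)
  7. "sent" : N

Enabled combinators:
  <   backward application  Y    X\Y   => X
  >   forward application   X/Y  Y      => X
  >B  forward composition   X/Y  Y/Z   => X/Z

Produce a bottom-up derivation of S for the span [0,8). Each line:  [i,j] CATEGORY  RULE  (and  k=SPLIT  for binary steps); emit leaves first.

[0,1] S/N  lex  "gave"
[1,2] (N/NP)/PP  lex  "plan"
[2,3] PP  lex  "song"
[1,3] N/NP  >  k=2
[3,4] NP/(S/N)  lex  "map"
[4,5] ((S/N)/N)/PP  lex  "often"
[5,6] PP/N  lex  "chased"
[6,7] PP\(PP/N)  lex  "with"
[5,7] PP  <  k=6
[4,7] (S/N)/N  >  k=5
[3,7] NP/N  >B  k=4
[7,8] N  lex  "sent"
[3,8] NP  >  k=7
[1,8] N  >  k=3
[0,8] S  >  k=1

[0,8] S   >
  [0,1] "gave" : S/N
  [1,8] N   >
    [1,3] N/NP   >
      [1,2] "plan" : (N/NP)/PP
      [2,3] "song" : PP
    [3,8] NP   >
      [3,7] NP/N   >B
        [3,4] "map" : NP/(S/N)
        [4,7] (S/N)/N   >
          [4,5] "often" : ((S/N)/N)/PP
          [5,7] PP   <
            [5,6] "chased" : PP/N
            [6,7] "with" : PP\(PP/N)
      [7,8] "sent" : N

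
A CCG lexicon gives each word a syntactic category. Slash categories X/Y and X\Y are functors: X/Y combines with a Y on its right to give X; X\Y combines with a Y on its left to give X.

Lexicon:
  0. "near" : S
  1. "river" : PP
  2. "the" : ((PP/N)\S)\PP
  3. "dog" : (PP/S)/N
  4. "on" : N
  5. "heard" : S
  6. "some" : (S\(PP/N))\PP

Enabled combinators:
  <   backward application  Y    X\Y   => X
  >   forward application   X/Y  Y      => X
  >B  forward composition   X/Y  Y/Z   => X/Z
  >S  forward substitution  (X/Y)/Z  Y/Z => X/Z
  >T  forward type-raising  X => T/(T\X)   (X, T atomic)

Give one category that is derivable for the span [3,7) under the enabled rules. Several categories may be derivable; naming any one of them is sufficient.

S\(PP/N)

[0,7] S   <
  [0,3] PP/N   <
    [0,1] "near" : S
    [1,3] (PP/N)\S   <
      [1,2] "river" : PP
      [2,3] "the" : ((PP/N)\S)\PP
  [3,7] S\(PP/N)   <
    [3,6] PP   >
      [3,5] PP/S   >
        [3,4] "dog" : (PP/S)/N
        [4,5] "on" : N
      [5,6] "heard" : S
    [6,7] "some" : (S\(PP/N))\PP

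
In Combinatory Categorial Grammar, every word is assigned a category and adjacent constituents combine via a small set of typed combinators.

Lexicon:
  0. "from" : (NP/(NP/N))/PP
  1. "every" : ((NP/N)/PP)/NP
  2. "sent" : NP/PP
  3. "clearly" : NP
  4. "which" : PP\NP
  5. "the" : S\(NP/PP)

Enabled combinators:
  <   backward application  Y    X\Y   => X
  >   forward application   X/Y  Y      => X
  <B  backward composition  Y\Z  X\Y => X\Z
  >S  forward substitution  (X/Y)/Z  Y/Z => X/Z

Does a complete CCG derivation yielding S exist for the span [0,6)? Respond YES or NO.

YES

[0,6] S   <
  [0,5] NP/PP   >S
    [0,1] "from" : (NP/(NP/N))/PP
    [1,5] (NP/N)/PP   >
      [1,2] "every" : ((NP/N)/PP)/NP
      [2,5] NP   >
        [2,3] "sent" : NP/PP
        [3,5] PP   <
          [3,4] "clearly" : NP
          [4,5] "which" : PP\NP
  [5,6] "the" : S\(NP/PP)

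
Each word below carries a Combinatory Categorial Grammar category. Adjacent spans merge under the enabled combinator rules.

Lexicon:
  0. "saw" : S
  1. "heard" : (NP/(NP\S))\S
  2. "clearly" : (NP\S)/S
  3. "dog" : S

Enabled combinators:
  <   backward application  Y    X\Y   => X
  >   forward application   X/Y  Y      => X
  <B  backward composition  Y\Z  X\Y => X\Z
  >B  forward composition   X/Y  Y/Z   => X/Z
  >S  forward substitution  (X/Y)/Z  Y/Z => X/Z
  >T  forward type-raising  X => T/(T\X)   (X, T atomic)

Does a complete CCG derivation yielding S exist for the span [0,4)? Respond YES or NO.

S (NP/(NP\S))\S (NP\S)/S S
CKY chart[0,4] = {N/(N\NP), NP, NP/(NP\NP), NP/(S\S), PP/(PP\NP), S/(S\NP)}; S ∉ chart

NO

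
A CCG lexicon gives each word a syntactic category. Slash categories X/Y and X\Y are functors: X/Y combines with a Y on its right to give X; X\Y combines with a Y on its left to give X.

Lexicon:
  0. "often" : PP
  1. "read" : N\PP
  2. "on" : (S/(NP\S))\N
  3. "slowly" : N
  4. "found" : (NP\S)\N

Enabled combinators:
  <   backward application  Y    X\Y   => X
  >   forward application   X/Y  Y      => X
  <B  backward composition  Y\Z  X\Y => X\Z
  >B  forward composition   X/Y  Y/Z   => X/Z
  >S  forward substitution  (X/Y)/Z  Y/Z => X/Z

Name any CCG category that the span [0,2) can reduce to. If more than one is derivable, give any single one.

N

[0,5] S   >
  [0,3] S/(NP\S)   <
    [0,2] N   <
      [0,1] "often" : PP
      [1,2] "read" : N\PP
    [2,3] "on" : (S/(NP\S))\N
  [3,5] NP\S   <
    [3,4] "slowly" : N
    [4,5] "found" : (NP\S)\N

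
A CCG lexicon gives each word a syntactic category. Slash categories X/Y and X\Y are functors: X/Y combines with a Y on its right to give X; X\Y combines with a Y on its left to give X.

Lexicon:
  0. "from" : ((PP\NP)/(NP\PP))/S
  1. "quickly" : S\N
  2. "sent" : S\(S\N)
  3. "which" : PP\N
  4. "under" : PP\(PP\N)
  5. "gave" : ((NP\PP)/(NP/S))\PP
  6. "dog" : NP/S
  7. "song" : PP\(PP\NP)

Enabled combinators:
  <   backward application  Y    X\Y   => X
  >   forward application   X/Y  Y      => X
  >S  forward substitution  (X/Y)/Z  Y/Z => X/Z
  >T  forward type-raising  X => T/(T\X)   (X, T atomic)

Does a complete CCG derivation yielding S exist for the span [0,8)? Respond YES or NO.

NO

((PP\NP)/(NP\PP))/S S\N S\(S\N) PP\N PP\(PP\N) ((NP\PP)/(NP/S))\PP NP/S PP\(PP\NP)
CKY chart[0,8] = {N/(N\PP), NP/(NP\PP), PP, PP/(PP\PP), S/(S\PP)}; S ∉ chart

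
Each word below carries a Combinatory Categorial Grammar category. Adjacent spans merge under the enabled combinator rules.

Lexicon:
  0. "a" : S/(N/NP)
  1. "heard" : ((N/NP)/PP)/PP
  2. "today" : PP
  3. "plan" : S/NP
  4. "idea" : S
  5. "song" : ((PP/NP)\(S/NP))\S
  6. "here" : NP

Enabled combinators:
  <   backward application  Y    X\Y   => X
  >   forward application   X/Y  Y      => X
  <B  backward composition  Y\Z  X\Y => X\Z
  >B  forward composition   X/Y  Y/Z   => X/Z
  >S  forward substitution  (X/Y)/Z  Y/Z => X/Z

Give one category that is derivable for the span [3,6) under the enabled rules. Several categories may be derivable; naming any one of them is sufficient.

PP/NP

[0,7] S   >
  [0,3] S/PP   >B
    [0,1] "a" : S/(N/NP)
    [1,3] (N/NP)/PP   >
      [1,2] "heard" : ((N/NP)/PP)/PP
      [2,3] "today" : PP
  [3,7] PP   >
    [3,6] PP/NP   <
      [3,4] "plan" : S/NP
      [4,6] (PP/NP)\(S/NP)   <
        [4,5] "idea" : S
        [5,6] "song" : ((PP/NP)\(S/NP))\S
    [6,7] "here" : NP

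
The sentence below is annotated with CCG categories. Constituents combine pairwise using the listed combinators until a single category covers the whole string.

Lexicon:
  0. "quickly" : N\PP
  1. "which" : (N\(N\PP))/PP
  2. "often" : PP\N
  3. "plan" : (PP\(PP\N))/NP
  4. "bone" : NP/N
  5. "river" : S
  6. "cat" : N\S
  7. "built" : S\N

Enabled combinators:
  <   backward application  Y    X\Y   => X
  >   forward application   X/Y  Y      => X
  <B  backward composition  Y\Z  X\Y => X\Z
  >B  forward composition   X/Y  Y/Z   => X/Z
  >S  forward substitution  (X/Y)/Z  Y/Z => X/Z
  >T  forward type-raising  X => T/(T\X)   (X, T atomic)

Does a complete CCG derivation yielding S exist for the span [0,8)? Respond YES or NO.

YES

[0,8] S   <
  [0,7] N   <
    [0,1] "quickly" : N\PP
    [1,7] N\(N\PP)   >
      [1,2] "which" : (N\(N\PP))/PP
      [2,7] PP   <
        [2,3] "often" : PP\N
        [3,7] PP\(PP\N)   >
          [3,4] "plan" : (PP\(PP\N))/NP
          [4,7] NP   >
            [4,5] "bone" : NP/N
            [5,7] N   <
              [5,6] "river" : S
              [6,7] "cat" : N\S
  [7,8] "built" : S\N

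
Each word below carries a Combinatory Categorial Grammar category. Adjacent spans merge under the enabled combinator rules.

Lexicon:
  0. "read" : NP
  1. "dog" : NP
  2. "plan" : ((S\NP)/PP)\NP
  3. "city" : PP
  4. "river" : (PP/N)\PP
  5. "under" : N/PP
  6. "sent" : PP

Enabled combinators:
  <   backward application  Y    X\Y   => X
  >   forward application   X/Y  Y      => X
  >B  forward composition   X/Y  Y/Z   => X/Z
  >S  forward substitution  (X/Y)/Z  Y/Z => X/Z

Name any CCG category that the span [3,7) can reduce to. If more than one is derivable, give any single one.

PP

[0,7] S   <
  [0,1] "read" : NP
  [1,7] S\NP   >
    [1,3] (S\NP)/PP   <
      [1,2] "dog" : NP
      [2,3] "plan" : ((S\NP)/PP)\NP
    [3,7] PP   >
      [3,5] PP/N   <
        [3,4] "city" : PP
        [4,5] "river" : (PP/N)\PP
      [5,7] N   >
        [5,6] "under" : N/PP
        [6,7] "sent" : PP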